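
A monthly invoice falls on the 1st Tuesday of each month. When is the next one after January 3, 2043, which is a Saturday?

January 6, 2043

January 2043 starts on a Thursday, so its 1st Tuesday is January 6, 2043 (5 days in).
January 6, 2043 is after January 3, 2043, so that is the next one.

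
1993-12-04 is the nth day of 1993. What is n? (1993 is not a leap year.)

Days in months before December: 31 + 28 + 31 + 30 + 31 + 30 + 31 + 31 + 30 + 31 + 30 = 334.
Plus 4 days into December → day 338.

338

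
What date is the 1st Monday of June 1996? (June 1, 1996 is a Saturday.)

1996-06-03

June 1996 begins on a Saturday, so the first Monday is June 3 (2 days later).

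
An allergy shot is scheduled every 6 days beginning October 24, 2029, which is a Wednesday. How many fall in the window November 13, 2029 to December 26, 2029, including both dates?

Occurrences land 6·i days after October 24, 2029 for i = 0, 1, 2, …
November 13, 2029 is 20 days after the start; 20 ÷ 6 = 3 remainder 2; since the remainder is 2, round up to i = 4. First occurrence in the window: #5 on November 17, 2029 (4×6 = 24 days in).
December 26, 2029 is 63 days after the start; 63 ÷ 6 = 10 remainder 3. Last occurrence in the window: #11 on December 23, 2029.
Occurrences #5 through #11: 7 in total.

7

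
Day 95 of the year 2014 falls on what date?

2014-04-05

January has 31 days (95 − 31 = 64 remain).
February has 28 days (64 − 28 = 36 remain).
March has 31 days (36 − 31 = 5 remain).
5 into April → April 5.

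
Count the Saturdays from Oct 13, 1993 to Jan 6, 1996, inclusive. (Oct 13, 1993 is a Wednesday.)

Oct 13, 1993 is a Wednesday; the first Saturday on or after it is Oct 16, 1993 (3 days later).
From Oct 16, 1993 to Jan 6, 1996: 76 + 365 + 365 + 6 = 812 days (rest of 1993, 1994, 1995, to Jan 6, 1996 in 1996).
812 ÷ 7 = 116 full weeks with remainder 0, so 116 more Saturdays after the first → 117.

117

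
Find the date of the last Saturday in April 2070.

26 April 2070

April 2070 begins on a Tuesday, so the first Saturday is April 5 (4 days later).
April 2070 has 30 days. Adding weeks: 5, 12, 19, 26 — the last one ≤ 30 is the 26th.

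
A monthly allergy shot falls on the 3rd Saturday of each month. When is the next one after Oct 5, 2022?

Oct 2022 starts on a Saturday; its first Saturday is the 1st, so the 3rd Saturday is the 15th — Oct 15, 2022.
Oct 15, 2022 is after Oct 5, 2022, so that is the next one.

Oct 15, 2022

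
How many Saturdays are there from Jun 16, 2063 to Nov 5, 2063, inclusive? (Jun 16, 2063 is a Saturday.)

21

Jun 16, 2063 is a Saturday; the first Saturday on or after it is Jun 16, 2063.
From Jun 16, 2063 to Nov 5, 2063: 14 + 31 + 31 + 30 + 31 + 5 = 142 days (rest of Jun, Jul, Aug, Sep, Oct, Nov).
142 ÷ 7 = 20 full weeks with remainder 2, so 20 more Saturdays after the first → 21.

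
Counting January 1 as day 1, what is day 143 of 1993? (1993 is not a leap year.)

May 23, 1993

Jan has 31 days (143 − 31 = 112 remain).
Feb has 28 days (112 − 28 = 84 remain).
Mar has 31 days (84 − 31 = 53 remain).
Apr has 30 days (53 − 30 = 23 remain).
23 into May → May 23.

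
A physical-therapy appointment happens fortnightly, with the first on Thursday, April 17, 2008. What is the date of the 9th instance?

August 7, 2008

The 9th occurrence is 8 intervals after the first: 8 × 14 = 112 days after April 17, 2008.
April has 30 days — 13 days to the end of April leaves 99.
May has 31 days (68 left).
June has 30 days (38 left).
July has 31 days (7 left).
7 days into August → August 7, 2008.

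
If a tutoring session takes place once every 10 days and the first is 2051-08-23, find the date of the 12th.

2051-12-11

The 12th occurrence is 11 intervals after the first: 11 × 10 = 110 days after 2051-08-23.
August has 31 days — 8 days to the end of August leaves 102.
September has 30 days (72 left).
October has 31 days (41 left).
November has 30 days (11 left).
11 days into December → 2051-12-11.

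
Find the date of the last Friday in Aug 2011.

The first Friday of Aug 2011 is Aug 5.
Aug 2011 has 31 days. Adding weeks: 5, 12, 19, 26 — the last one ≤ 31 is the 26th.

Aug 26, 2011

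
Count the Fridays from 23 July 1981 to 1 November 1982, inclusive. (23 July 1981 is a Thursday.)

67

23 July 1981 is a Thursday; the first Friday on or after it is 24 July 1981 (1 day later).
From 24 July 1981 to 1 November 1982: 160 + 305 = 465 days (rest of 1981, to 1 November 1982 in 1982).
465 ÷ 7 = 66 full weeks with remainder 3, so 66 more Fridays after the first → 67.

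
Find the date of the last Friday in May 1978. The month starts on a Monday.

1978-05-26

May 1978 begins on a Monday, so the first Friday is May 5 (4 days later).
May 1978 has 31 days. Adding weeks: 5, 12, 19, 26 — the last one ≤ 31 is the 26th.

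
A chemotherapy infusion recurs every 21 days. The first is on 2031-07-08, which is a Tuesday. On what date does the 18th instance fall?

2032-06-29

The 18th occurrence is 17 intervals after the first: 17 × 21 = 357 days after 2031-07-08.
July has 31 days — 23 days to the end of July leaves 334.
August has 31 days (303 left).
September has 30 days (273 left).
October has 31 days (242 left).
November has 30 days (212 left).
December has 31 days (181 left).
January has 31 days (150 left).
February has 29 days (121 left).
March has 31 days (90 left).
April has 30 days (60 left).
May has 31 days (29 left).
29 days into June → 2032-06-29.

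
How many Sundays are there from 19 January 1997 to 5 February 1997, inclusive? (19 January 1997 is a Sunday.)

19 January 1997 is a Sunday; the first Sunday on or after it is 19 January 1997.
From 19 January 1997 to 5 February 1997: 12 + 5 = 17 days (rest of January, February).
17 ÷ 7 = 2 full weeks with remainder 3, so 2 more Sundays after the first → 3.

3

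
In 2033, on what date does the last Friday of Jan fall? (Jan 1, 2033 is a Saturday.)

Jan 2033 begins on a Saturday, so the first Friday is Jan 7 (6 days later).
Jan 2033 has 31 days. Adding weeks: 7, 14, 21, 28 — the last one ≤ 31 is the 28th.

Jan 28, 2033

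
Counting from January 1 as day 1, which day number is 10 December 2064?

345

Days in months before December: 31 + 29 + 31 + 30 + 31 + 30 + 31 + 31 + 30 + 31 + 30 = 335.
Plus 10 days into December → day 345.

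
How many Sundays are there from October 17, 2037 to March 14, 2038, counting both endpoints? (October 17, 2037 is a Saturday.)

22

October 17, 2037 is a Saturday; the first Sunday on or after it is October 18, 2037 (1 day later).
From October 18, 2037 to March 14, 2038: 13 + 30 + 31 + 31 + 28 + 14 = 147 days (rest of October, November, December, January, February, March).
147 ÷ 7 = 21 full weeks with remainder 0, so 21 more Sundays after the first → 22.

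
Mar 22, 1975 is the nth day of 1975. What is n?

Days in months before Mar: 31 + 28 = 59.
Plus 22 days into Mar → day 81.

81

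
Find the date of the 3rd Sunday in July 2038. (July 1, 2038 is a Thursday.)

July 2038 begins on a Thursday, so the first Sunday is July 4 (3 days later).
The 3rd Sunday is 2 weeks later: 4 + 14 = 18.

2038-07-18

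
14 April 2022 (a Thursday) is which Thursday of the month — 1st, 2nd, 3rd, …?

Day 14 falls in week ⌈14/7⌉ of the month.
Days 1–7 hold the 1st Thursday, 8–14 the 2nd, 15–21 the 3rd, 22–28 the 4th, 29–31 the 5th.
14 is in the range for the 2nd.

2nd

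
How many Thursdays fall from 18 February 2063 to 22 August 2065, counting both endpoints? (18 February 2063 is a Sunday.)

131

18 February 2063 is a Sunday; the first Thursday on or after it is 22 February 2063 (4 days later).
From 22 February 2063 to 22 August 2065: 312 + 366 + 234 = 912 days (rest of 2063, 2064, to 22 August 2065 in 2065).
912 ÷ 7 = 130 full weeks with remainder 2, so 130 more Thursdays after the first → 131.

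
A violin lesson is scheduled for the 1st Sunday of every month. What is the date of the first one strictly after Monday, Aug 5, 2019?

Sep 1, 2019

Aug 2019 starts on a Thursday, so its 1st Sunday is Aug 4, 2019 (3 days in).
That is not after Aug 5, 2019, so look at Sep 2019.
Sep 2019 starts on a Sunday, so its 1st Sunday is Sep 1, 2019.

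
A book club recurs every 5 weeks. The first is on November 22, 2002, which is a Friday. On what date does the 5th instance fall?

April 11, 2003

The 5th occurrence is 4 intervals after the first: 4 × 35 = 140 days after November 22, 2002.
November has 30 days — 8 days to the end of November leaves 132.
December has 31 days (101 left).
January has 31 days (70 left).
February has 28 days (42 left).
March has 31 days (11 left).
11 days into April → April 11, 2003.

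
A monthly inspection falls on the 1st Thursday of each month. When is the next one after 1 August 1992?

August 1992 starts on a Saturday, so its 1st Thursday is 6 August 1992 (5 days in).
6 August 1992 is after 1 August 1992, so that is the next one.

6 August 1992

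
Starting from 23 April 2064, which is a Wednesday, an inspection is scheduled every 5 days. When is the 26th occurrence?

The 26th occurrence is 25 intervals after the first: 25 × 5 = 125 days after 23 April 2064.
April has 30 days — 7 days to the end of April leaves 118.
May has 31 days (87 left).
June has 30 days (57 left).
July has 31 days (26 left).
26 days into August → 26 August 2064.

26 August 2064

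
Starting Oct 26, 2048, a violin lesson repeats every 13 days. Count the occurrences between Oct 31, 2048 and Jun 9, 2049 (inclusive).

17

Occurrences land 13·i days after Oct 26, 2048 for i = 0, 1, 2, …
Oct 31, 2048 is 5 days after the start; 5 ÷ 13 = 0 remainder 5; since the remainder is 5, round up to i = 1. First occurrence in the window: #2 on Nov 8, 2048 (1×13 = 13 days in).
Jun 9, 2049 is 226 days after the start; 226 ÷ 13 = 17 remainder 5. Last occurrence in the window: #18 on Jun 4, 2049.
Occurrences #2 through #18: 17 in total.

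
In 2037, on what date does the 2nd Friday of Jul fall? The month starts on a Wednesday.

Jul 10, 2037

Jul 2037 begins on a Wednesday, so the first Friday is Jul 3 (2 days later).
The 2nd Friday is 1 weeks later: 3 + 7 = 10.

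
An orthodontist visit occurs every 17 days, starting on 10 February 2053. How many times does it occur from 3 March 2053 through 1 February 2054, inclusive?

19

Occurrences land 17·i days after 10 February 2053 for i = 0, 1, 2, …
3 March 2053 is 21 days after the start; 21 ÷ 17 = 1 remainder 4; since the remainder is 4, round up to i = 2. First occurrence in the window: #3 on 16 March 2053 (2×17 = 34 days in).
1 February 2054 is 356 days after the start; 356 ÷ 17 = 20 remainder 16. Last occurrence in the window: #21 on 16 January 2054.
Occurrences #3 through #21: 19 in total.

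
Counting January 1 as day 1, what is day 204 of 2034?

2034-07-23

January has 31 days (204 − 31 = 173 remain).
February has 28 days (173 − 28 = 145 remain).
March has 31 days (145 − 31 = 114 remain).
April has 30 days (114 − 30 = 84 remain).
May has 31 days (84 − 31 = 53 remain).
June has 30 days (53 − 30 = 23 remain).
23 into July → July 23.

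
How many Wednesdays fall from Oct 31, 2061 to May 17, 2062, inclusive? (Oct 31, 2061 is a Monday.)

Oct 31, 2061 is a Monday; the first Wednesday on or after it is Nov 2, 2061 (2 days later).
From Nov 2, 2061 to May 17, 2062: 28 + 31 + 31 + 28 + 31 + 30 + 17 = 196 days (rest of Nov, Dec, Jan, Feb, Mar, Apr, May).
196 ÷ 7 = 28 full weeks with remainder 0, so 28 more Wednesdays after the first → 29.

29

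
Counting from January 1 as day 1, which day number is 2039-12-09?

343

Days in months before December: 31 + 28 + 31 + 30 + 31 + 30 + 31 + 31 + 30 + 31 + 30 = 334.
Plus 9 days into December → day 343.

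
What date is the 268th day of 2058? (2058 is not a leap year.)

2058-09-25

January has 31 days (268 − 31 = 237 remain).
February has 28 days (237 − 28 = 209 remain).
March has 31 days (209 − 31 = 178 remain).
April has 30 days (178 − 30 = 148 remain).
May has 31 days (148 − 31 = 117 remain).
June has 30 days (117 − 30 = 87 remain).
July has 31 days (87 − 31 = 56 remain).
August has 31 days (56 − 31 = 25 remain).
25 into September → September 25.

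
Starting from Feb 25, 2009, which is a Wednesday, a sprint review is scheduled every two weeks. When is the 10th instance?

Jul 1, 2009

The 10th occurrence is 9 intervals after the first: 9 × 14 = 126 days after Feb 25, 2009.
Feb has 28 days — 3 days to the end of Feb leaves 123.
Mar has 31 days (92 left).
Apr has 30 days (62 left).
May has 31 days (31 left).
Jun has 30 days (1 left).
1 day into Jul → Jul 1, 2009.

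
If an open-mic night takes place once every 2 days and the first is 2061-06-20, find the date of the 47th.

2061-09-20

The 47th occurrence is 46 intervals after the first: 46 × 2 = 92 days after 2061-06-20.
June has 30 days — 10 days to the end of June leaves 82.
July has 31 days (51 left).
August has 31 days (20 left).
20 days into September → 2061-09-20.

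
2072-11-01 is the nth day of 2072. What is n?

Days in months before November: 31 + 29 + 31 + 30 + 31 + 30 + 31 + 31 + 30 + 31 = 305.
Plus 1 day into November → day 306.

306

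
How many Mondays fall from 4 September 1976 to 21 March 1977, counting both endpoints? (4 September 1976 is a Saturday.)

4 September 1976 is a Saturday; the first Monday on or after it is 6 September 1976 (2 days later).
From 6 September 1976 to 21 March 1977: 24 + 31 + 30 + 31 + 31 + 28 + 21 = 196 days (rest of September, October, November, December, January, February, March).
196 ÷ 7 = 28 full weeks with remainder 0, so 28 more Mondays after the first → 29.

29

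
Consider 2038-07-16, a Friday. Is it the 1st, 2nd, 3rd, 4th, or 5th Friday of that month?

Day 16 falls in week ⌈16/7⌉ of the month.
Days 1–7 hold the 1st Friday, 8–14 the 2nd, 15–21 the 3rd, 22–28 the 4th, 29–31 the 5th.
16 is in the range for the 3rd.

3rd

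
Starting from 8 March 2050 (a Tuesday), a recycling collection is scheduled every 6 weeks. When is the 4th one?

The 4th occurrence is 3 intervals after the first: 3 × 42 = 126 days after 8 March 2050.
March has 31 days — 23 days to the end of March leaves 103.
April has 30 days (73 left).
May has 31 days (42 left).
June has 30 days (12 left).
12 days into July → 12 July 2050.

12 July 2050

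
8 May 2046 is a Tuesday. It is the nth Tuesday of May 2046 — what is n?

2nd

Day 8 falls in week ⌈8/7⌉ of the month.
Days 1–7 hold the 1st Tuesday, 8–14 the 2nd, 15–21 the 3rd, 22–28 the 4th, 29–31 the 5th.
8 is in the range for the 2nd.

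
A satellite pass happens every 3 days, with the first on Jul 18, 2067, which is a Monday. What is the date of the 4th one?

The 4th occurrence is 3 intervals after the first: 3 × 3 = 9 days after Jul 18, 2067.
9 days later is Jul 27, 2067.

Jul 27, 2067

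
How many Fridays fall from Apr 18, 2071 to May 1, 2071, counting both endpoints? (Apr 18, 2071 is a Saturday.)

Apr 18, 2071 is a Saturday; the first Friday on or after it is Apr 24, 2071 (6 days later).
From Apr 24, 2071 to May 1, 2071: 6 + 1 = 7 days (rest of Apr, May).
7 ÷ 7 = 1 full weeks with remainder 0, so 1 more Fridays after the first → 2.

2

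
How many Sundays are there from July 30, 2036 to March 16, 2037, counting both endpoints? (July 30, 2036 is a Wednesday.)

33

July 30, 2036 is a Wednesday; the first Sunday on or after it is August 3, 2036 (4 days later).
From August 3, 2036 to March 16, 2037: 28 + 30 + 31 + 30 + 31 + 31 + 28 + 16 = 225 days (rest of August, September, October, November, December, January, February, March).
225 ÷ 7 = 32 full weeks with remainder 1, so 32 more Sundays after the first → 33.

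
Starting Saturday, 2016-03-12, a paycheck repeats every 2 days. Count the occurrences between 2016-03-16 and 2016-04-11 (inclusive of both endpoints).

Occurrences land 2·i days after 2016-03-12 for i = 0, 1, 2, …
2016-03-16 is 4 days after the start; 4 ÷ 2 = 2 remainder 0. First occurrence in the window: #3 on 2016-03-16 (2×2 = 4 days in).
2016-04-11 is 30 days after the start; 30 ÷ 2 = 15 remainder 0. Last occurrence in the window: #16 on 2016-04-11.
Occurrences #3 through #16: 14 in total.

14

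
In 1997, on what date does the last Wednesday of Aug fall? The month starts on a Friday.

Aug 27, 1997

Aug 1997 begins on a Friday, so the first Wednesday is Aug 6 (5 days later).
Aug 1997 has 31 days. Adding weeks: 6, 13, 20, 27 — the last one ≤ 31 is the 27th.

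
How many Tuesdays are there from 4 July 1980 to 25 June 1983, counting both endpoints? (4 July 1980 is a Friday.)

4 July 1980 is a Friday; the first Tuesday on or after it is 8 July 1980 (4 days later).
From 8 July 1980 to 25 June 1983: 176 + 365 + 365 + 176 = 1082 days (rest of 1980, 1981, 1982, to 25 June 1983 in 1983).
1082 ÷ 7 = 154 full weeks with remainder 4, so 154 more Tuesdays after the first → 155.

155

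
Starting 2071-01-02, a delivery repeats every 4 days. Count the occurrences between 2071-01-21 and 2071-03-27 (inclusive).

17

Occurrences land 4·i days after 2071-01-02 for i = 0, 1, 2, …
2071-01-21 is 19 days after the start; 19 ÷ 4 = 4 remainder 3; since the remainder is 3, round up to i = 5. First occurrence in the window: #6 on 2071-01-22 (5×4 = 20 days in).
2071-03-27 is 84 days after the start; 84 ÷ 4 = 21 remainder 0. Last occurrence in the window: #22 on 2071-03-27.
Occurrences #6 through #22: 17 in total.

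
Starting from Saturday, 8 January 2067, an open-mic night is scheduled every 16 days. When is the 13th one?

19 July 2067

The 13th occurrence is 12 intervals after the first: 12 × 16 = 192 days after 8 January 2067.
January has 31 days — 23 days to the end of January leaves 169.
February has 28 days (141 left).
March has 31 days (110 left).
April has 30 days (80 left).
May has 31 days (49 left).
June has 30 days (19 left).
19 days into July → 19 July 2067.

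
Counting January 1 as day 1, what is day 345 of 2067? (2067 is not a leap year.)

Dec 11, 2067

Jan has 31 days (345 − 31 = 314 remain).
Feb has 28 days (314 − 28 = 286 remain).
Mar has 31 days (286 − 31 = 255 remain).
Apr has 30 days (255 − 30 = 225 remain).
May has 31 days (225 − 31 = 194 remain).
Jun has 30 days (194 − 30 = 164 remain).
Jul has 31 days (164 − 31 = 133 remain).
Aug has 31 days (133 − 31 = 102 remain).
Sep has 30 days (102 − 30 = 72 remain).
Oct has 31 days (72 − 31 = 41 remain).
Nov has 30 days (41 − 30 = 11 remain).
11 into Dec → Dec 11.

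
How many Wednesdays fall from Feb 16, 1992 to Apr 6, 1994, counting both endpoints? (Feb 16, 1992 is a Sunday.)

112

Feb 16, 1992 is a Sunday; the first Wednesday on or after it is Feb 19, 1992 (3 days later).
From Feb 19, 1992 to Apr 6, 1994: 316 + 365 + 96 = 777 days (rest of 1992, 1993, to Apr 6, 1994 in 1994).
777 ÷ 7 = 111 full weeks with remainder 0, so 111 more Wednesdays after the first → 112.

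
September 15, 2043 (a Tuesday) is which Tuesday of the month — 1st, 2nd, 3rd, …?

3rd

Day 15 falls in week ⌈15/7⌉ of the month.
Days 1–7 hold the 1st Tuesday, 8–14 the 2nd, 15–21 the 3rd, 22–28 the 4th, 29–31 the 5th.
15 is in the range for the 3rd.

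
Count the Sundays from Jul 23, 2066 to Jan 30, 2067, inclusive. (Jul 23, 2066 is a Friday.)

Jul 23, 2066 is a Friday; the first Sunday on or after it is Jul 25, 2066 (2 days later).
From Jul 25, 2066 to Jan 30, 2067: 6 + 31 + 30 + 31 + 30 + 31 + 30 = 189 days (rest of Jul, Aug, Sep, Oct, Nov, Dec, Jan).
189 ÷ 7 = 27 full weeks with remainder 0, so 27 more Sundays after the first → 28.

28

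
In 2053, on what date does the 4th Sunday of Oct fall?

The first Sunday of Oct 2053 is Oct 5.
The 4th Sunday is 3 weeks later: 5 + 21 = 26.

Oct 26, 2053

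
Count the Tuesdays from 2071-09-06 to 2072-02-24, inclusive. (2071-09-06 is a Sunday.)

25

2071-09-06 is a Sunday; the first Tuesday on or after it is 2071-09-08 (2 days later).
From 2071-09-08 to 2072-02-24: 22 + 31 + 30 + 31 + 31 + 24 = 169 days (rest of September, October, November, December, January, February).
169 ÷ 7 = 24 full weeks with remainder 1, so 24 more Tuesdays after the first → 25.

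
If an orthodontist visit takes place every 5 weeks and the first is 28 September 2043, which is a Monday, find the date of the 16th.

The 16th occurrence is 15 intervals after the first: 15 × 35 = 525 days after 28 September 2043.
September has 30 days — 2 days to the end of September leaves 523.
From end of September to end of 2043 is 92 days (431 left).
2044 has 366 days (65 left).
January has 31 days (34 left).
February has 28 days (6 left).
6 days into March → 6 March 2045.

6 March 2045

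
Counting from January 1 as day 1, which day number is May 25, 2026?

Days in months before May: 31 + 28 + 31 + 30 = 120.
Plus 25 days into May → day 145.

145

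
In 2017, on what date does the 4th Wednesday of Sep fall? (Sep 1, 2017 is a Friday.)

Sep 2017 begins on a Friday, so the first Wednesday is Sep 6 (5 days later).
The 4th Wednesday is 3 weeks later: 6 + 21 = 27.

Sep 27, 2017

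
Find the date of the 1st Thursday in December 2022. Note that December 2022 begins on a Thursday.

December 1, 2022

December 2022 begins on a Thursday, so the first Thursday is December 1.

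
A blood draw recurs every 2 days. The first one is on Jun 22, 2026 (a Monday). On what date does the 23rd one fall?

Aug 5, 2026

The 23rd occurrence is 22 intervals after the first: 22 × 2 = 44 days after Jun 22, 2026.
Jun has 30 days — 8 days to the end of Jun leaves 36.
Jul has 31 days (5 left).
5 days into Aug → Aug 5, 2026.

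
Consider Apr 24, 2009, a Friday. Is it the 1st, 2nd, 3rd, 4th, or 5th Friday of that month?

Day 24 falls in week ⌈24/7⌉ of the month.
Days 1–7 hold the 1st Friday, 8–14 the 2nd, 15–21 the 3rd, 22–28 the 4th, 29–31 the 5th.
24 is in the range for the 4th.

4th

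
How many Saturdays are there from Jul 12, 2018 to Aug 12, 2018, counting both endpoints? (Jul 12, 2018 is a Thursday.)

5

Jul 12, 2018 is a Thursday; the first Saturday on or after it is Jul 14, 2018 (2 days later).
From Jul 14, 2018 to Aug 12, 2018: 17 + 12 = 29 days (rest of Jul, Aug).
29 ÷ 7 = 4 full weeks with remainder 1, so 4 more Saturdays after the first → 5.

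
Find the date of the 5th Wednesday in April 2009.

April 2009 begins on a Wednesday, so the first Wednesday is April 1.
The 5th Wednesday is 4 weeks later: 1 + 28 = 29.

2009-04-29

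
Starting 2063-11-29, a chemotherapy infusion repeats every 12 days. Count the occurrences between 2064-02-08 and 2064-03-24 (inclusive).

4

Occurrences land 12·i days after 2063-11-29 for i = 0, 1, 2, …
2064-02-08 is 71 days after the start; 71 ÷ 12 = 5 remainder 11; since the remainder is 11, round up to i = 6. First occurrence in the window: #7 on 2064-02-09 (6×12 = 72 days in).
2064-03-24 is 116 days after the start; 116 ÷ 12 = 9 remainder 8. Last occurrence in the window: #10 on 2064-03-16.
Occurrences #7 through #10: 4 in total.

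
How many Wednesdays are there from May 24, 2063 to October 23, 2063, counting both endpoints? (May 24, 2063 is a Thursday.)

May 24, 2063 is a Thursday; the first Wednesday on or after it is May 30, 2063 (6 days later).
From May 30, 2063 to October 23, 2063: 1 + 30 + 31 + 31 + 30 + 23 = 146 days (rest of May, June, July, August, September, October).
146 ÷ 7 = 20 full weeks with remainder 6, so 20 more Wednesdays after the first → 21.

21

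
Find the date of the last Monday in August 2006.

28 August 2006

The first Monday of August 2006 is August 7.
August 2006 has 31 days. Adding weeks: 7, 14, 21, 28 — the last one ≤ 31 is the 28th.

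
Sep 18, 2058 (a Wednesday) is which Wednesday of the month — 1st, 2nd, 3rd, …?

3rd

Day 18 falls in week ⌈18/7⌉ of the month.
Days 1–7 hold the 1st Wednesday, 8–14 the 2nd, 15–21 the 3rd, 22–28 the 4th, 29–31 the 5th.
18 is in the range for the 3rd.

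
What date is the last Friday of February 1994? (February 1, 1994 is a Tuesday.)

February 1994 begins on a Tuesday, so the first Friday is February 4 (3 days later).
February 1994 has 28 days. Adding weeks: 4, 11, 18, 25 — the last one ≤ 28 is the 25th.

February 25, 1994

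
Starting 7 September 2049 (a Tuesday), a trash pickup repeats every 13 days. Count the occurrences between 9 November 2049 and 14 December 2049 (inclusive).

Occurrences land 13·i days after 7 September 2049 for i = 0, 1, 2, …
9 November 2049 is 63 days after the start; 63 ÷ 13 = 4 remainder 11; since the remainder is 11, round up to i = 5. First occurrence in the window: #6 on 11 November 2049 (5×13 = 65 days in).
14 December 2049 is 98 days after the start; 98 ÷ 13 = 7 remainder 7. Last occurrence in the window: #8 on 7 December 2049.
Occurrences #6 through #8: 3 in total.

3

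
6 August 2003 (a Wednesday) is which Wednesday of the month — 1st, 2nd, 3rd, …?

Day 6 falls in week ⌈6/7⌉ of the month.
Days 1–7 hold the 1st Wednesday, 8–14 the 2nd, 15–21 the 3rd, 22–28 the 4th, 29–31 the 5th.
6 is in the range for the 1st.

1st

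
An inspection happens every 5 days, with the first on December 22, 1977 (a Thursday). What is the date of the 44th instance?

July 25, 1978

The 44th occurrence is 43 intervals after the first: 43 × 5 = 215 days after December 22, 1977.
December has 31 days — 9 days to the end of December leaves 206.
January has 31 days (175 left).
February has 28 days (147 left).
March has 31 days (116 left).
April has 30 days (86 left).
May has 31 days (55 left).
June has 30 days (25 left).
25 days into July → July 25, 1978.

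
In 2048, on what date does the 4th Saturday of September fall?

September 26, 2048

The first Saturday of September 2048 is September 5.
The 4th Saturday is 3 weeks later: 5 + 21 = 26.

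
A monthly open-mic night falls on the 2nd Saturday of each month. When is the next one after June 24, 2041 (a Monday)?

July 13, 2041

June 2041 starts on a Saturday; its first Saturday is the 1st, so the 2nd Saturday is the 8th — June 8, 2041.
That is not after June 24, 2041, so look at July 2041.
July 2041 starts on a Monday; its first Saturday is the 6th, so the 2nd Saturday is the 13th — July 13, 2041.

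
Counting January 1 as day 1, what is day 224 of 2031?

Aug 12, 2031

Jan has 31 days (224 − 31 = 193 remain).
Feb has 28 days (193 − 28 = 165 remain).
Mar has 31 days (165 − 31 = 134 remain).
Apr has 30 days (134 − 30 = 104 remain).
May has 31 days (104 − 31 = 73 remain).
Jun has 30 days (73 − 30 = 43 remain).
Jul has 31 days (43 − 31 = 12 remain).
12 into Aug → Aug 12.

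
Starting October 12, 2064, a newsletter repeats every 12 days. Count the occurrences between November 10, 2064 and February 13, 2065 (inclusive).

8

Occurrences land 12·i days after October 12, 2064 for i = 0, 1, 2, …
November 10, 2064 is 29 days after the start; 29 ÷ 12 = 2 remainder 5; since the remainder is 5, round up to i = 3. First occurrence in the window: #4 on November 17, 2064 (3×12 = 36 days in).
February 13, 2065 is 124 days after the start; 124 ÷ 12 = 10 remainder 4. Last occurrence in the window: #11 on February 9, 2065.
Occurrences #4 through #11: 8 in total.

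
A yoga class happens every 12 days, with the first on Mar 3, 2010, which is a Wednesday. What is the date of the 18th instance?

The 18th occurrence is 17 intervals after the first: 17 × 12 = 204 days after Mar 3, 2010.
Mar has 31 days — 28 days to the end of Mar leaves 176.
Apr has 30 days (146 left).
May has 31 days (115 left).
Jun has 30 days (85 left).
Jul has 31 days (54 left).
Aug has 31 days (23 left).
23 days into Sep → Sep 23, 2010.

Sep 23, 2010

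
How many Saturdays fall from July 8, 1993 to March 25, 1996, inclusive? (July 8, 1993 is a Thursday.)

142

July 8, 1993 is a Thursday; the first Saturday on or after it is July 10, 1993 (2 days later).
From July 10, 1993 to March 25, 1996: 174 + 365 + 365 + 85 = 989 days (rest of 1993, 1994, 1995, to March 25, 1996 in 1996).
989 ÷ 7 = 141 full weeks with remainder 2, so 141 more Saturdays after the first → 142.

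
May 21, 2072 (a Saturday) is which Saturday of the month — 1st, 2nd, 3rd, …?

Day 21 falls in week ⌈21/7⌉ of the month.
Days 1–7 hold the 1st Saturday, 8–14 the 2nd, 15–21 the 3rd, 22–28 the 4th, 29–31 the 5th.
21 is in the range for the 3rd.

3rd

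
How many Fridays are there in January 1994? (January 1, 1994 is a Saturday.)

January 1, 1994 is a Saturday; the first Friday on or after it is January 7, 1994 (6 days later).
From January 7, 1994 to January 31, 1994 is 31 − 7 = 24 days.
24 ÷ 7 = 3 full weeks with remainder 3, so 3 more Fridays after the first → 4.

4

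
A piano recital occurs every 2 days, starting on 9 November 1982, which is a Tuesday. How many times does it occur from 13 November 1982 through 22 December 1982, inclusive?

20

Occurrences land 2·i days after 9 November 1982 for i = 0, 1, 2, …
13 November 1982 is 4 days after the start; 4 ÷ 2 = 2 remainder 0. First occurrence in the window: #3 on 13 November 1982 (2×2 = 4 days in).
22 December 1982 is 43 days after the start; 43 ÷ 2 = 21 remainder 1. Last occurrence in the window: #22 on 21 December 1982.
Occurrences #3 through #22: 20 in total.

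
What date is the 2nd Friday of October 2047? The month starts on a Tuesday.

October 2047 begins on a Tuesday, so the first Friday is October 4 (3 days later).
The 2nd Friday is 1 weeks later: 4 + 7 = 11.

11 October 2047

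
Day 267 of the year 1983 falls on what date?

1983-09-24

January has 31 days (267 − 31 = 236 remain).
February has 28 days (236 − 28 = 208 remain).
March has 31 days (208 − 31 = 177 remain).
April has 30 days (177 − 30 = 147 remain).
May has 31 days (147 − 31 = 116 remain).
June has 30 days (116 − 30 = 86 remain).
July has 31 days (86 − 31 = 55 remain).
August has 31 days (55 − 31 = 24 remain).
24 into September → September 24.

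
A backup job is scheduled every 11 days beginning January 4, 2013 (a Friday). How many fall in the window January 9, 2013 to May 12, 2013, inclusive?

11

Occurrences land 11·i days after January 4, 2013 for i = 0, 1, 2, …
January 9, 2013 is 5 days after the start; 5 ÷ 11 = 0 remainder 5; since the remainder is 5, round up to i = 1. First occurrence in the window: #2 on January 15, 2013 (1×11 = 11 days in).
May 12, 2013 is 128 days after the start; 128 ÷ 11 = 11 remainder 7. Last occurrence in the window: #12 on May 5, 2013.
Occurrences #2 through #12: 11 in total.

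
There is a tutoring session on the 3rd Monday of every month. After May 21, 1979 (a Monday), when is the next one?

May 1979 starts on a Tuesday; its first Monday is the 7th, so the 3rd Monday is the 21st — May 21, 1979.
That is not after May 21, 1979, so look at June 1979.
June 1979 starts on a Friday; its first Monday is the 4th, so the 3rd Monday is the 18th — June 18, 1979.

June 18, 1979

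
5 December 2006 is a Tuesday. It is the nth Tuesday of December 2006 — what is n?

Day 5 falls in week ⌈5/7⌉ of the month.
Days 1–7 hold the 1st Tuesday, 8–14 the 2nd, 15–21 the 3rd, 22–28 the 4th, 29–31 the 5th.
5 is in the range for the 1st.

1st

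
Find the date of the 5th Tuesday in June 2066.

2066-06-29

The first Tuesday of June 2066 is June 1.
The 5th Tuesday is 4 weeks later: 1 + 28 = 29.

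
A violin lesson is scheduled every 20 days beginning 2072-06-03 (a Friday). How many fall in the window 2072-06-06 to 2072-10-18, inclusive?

Occurrences land 20·i days after 2072-06-03 for i = 0, 1, 2, …
2072-06-06 is 3 days after the start; 3 ÷ 20 = 0 remainder 3; since the remainder is 3, round up to i = 1. First occurrence in the window: #2 on 2072-06-23 (1×20 = 20 days in).
2072-10-18 is 137 days after the start; 137 ÷ 20 = 6 remainder 17. Last occurrence in the window: #7 on 2072-10-01.
Occurrences #2 through #7: 6 in total.

6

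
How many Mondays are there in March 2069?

4

2069-03-01 is a Friday; the first Monday on or after it is 2069-03-04 (3 days later).
From 2069-03-04 to 2069-03-31 is 31 − 4 = 27 days.
27 ÷ 7 = 3 full weeks with remainder 6, so 3 more Mondays after the first → 4.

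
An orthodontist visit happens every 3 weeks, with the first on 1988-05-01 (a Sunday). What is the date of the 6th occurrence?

The 6th occurrence is 5 intervals after the first: 5 × 21 = 105 days after 1988-05-01.
May has 31 days — 30 days to the end of May leaves 75.
June has 30 days (45 left).
July has 31 days (14 left).
14 days into August → 1988-08-14.

1988-08-14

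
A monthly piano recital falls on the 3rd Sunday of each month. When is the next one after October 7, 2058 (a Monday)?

October 2058 starts on a Tuesday; its first Sunday is the 6th, so the 3rd Sunday is the 20th — October 20, 2058.
October 20, 2058 is after October 7, 2058, so that is the next one.

October 20, 2058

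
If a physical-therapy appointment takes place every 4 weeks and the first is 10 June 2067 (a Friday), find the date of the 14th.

The 14th occurrence is 13 intervals after the first: 13 × 28 = 364 days after 10 June 2067.
June has 30 days — 20 days to the end of June leaves 344.
July has 31 days (313 left).
August has 31 days (282 left).
September has 30 days (252 left).
October has 31 days (221 left).
November has 30 days (191 left).
December has 31 days (160 left).
January has 31 days (129 left).
February has 29 days (100 left).
March has 31 days (69 left).
April has 30 days (39 left).
May has 31 days (8 left).
8 days into June → 8 June 2068.

8 June 2068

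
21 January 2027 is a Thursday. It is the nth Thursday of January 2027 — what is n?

Day 21 falls in week ⌈21/7⌉ of the month.
Days 1–7 hold the 1st Thursday, 8–14 the 2nd, 15–21 the 3rd, 22–28 the 4th, 29–31 the 5th.
21 is in the range for the 3rd.

3rd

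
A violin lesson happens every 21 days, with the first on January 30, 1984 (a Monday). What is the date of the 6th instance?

May 14, 1984

The 6th occurrence is 5 intervals after the first: 5 × 21 = 105 days after January 30, 1984.
January has 31 days — 1 day to the end of January leaves 104.
February has 29 days (75 left).
March has 31 days (44 left).
April has 30 days (14 left).
14 days into May → May 14, 1984.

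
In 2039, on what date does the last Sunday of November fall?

27 November 2039

The first Sunday of November 2039 is November 6.
November 2039 has 30 days. Adding weeks: 6, 13, 20, 27 — the last one ≤ 30 is the 27th.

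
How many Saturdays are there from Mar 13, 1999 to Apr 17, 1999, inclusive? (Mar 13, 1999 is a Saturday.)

Mar 13, 1999 is a Saturday; the first Saturday on or after it is Mar 13, 1999.
From Mar 13, 1999 to Apr 17, 1999: 18 + 17 = 35 days (rest of Mar, Apr).
35 ÷ 7 = 5 full weeks with remainder 0, so 5 more Saturdays after the first → 6.

6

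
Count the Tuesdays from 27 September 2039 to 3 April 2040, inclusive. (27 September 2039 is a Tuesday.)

28

27 September 2039 is a Tuesday; the first Tuesday on or after it is 27 September 2039.
From 27 September 2039 to 3 April 2040: 3 + 31 + 30 + 31 + 31 + 29 + 31 + 3 = 189 days (rest of September, October, November, December, January, February, March, April).
189 ÷ 7 = 27 full weeks with remainder 0, so 27 more Tuesdays after the first → 28.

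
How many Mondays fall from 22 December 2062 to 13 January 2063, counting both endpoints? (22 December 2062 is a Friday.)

3

22 December 2062 is a Friday; the first Monday on or after it is 25 December 2062 (3 days later).
From 25 December 2062 to 13 January 2063: 6 + 13 = 19 days (rest of December, January).
19 ÷ 7 = 2 full weeks with remainder 5, so 2 more Mondays after the first → 3.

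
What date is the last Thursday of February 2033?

February 24, 2033

The first Thursday of February 2033 is February 3.
February 2033 has 28 days. Adding weeks: 3, 10, 17, 24 — the last one ≤ 28 is the 24th.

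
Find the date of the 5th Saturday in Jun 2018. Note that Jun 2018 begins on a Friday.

Jun 2018 begins on a Friday, so the first Saturday is Jun 2 (1 day later).
The 5th Saturday is 4 weeks later: 2 + 28 = 30.

Jun 30, 2018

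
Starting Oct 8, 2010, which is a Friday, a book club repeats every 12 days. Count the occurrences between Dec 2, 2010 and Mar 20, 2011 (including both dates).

Occurrences land 12·i days after Oct 8, 2010 for i = 0, 1, 2, …
Dec 2, 2010 is 55 days after the start; 55 ÷ 12 = 4 remainder 7; since the remainder is 7, round up to i = 5. First occurrence in the window: #6 on Dec 7, 2010 (5×12 = 60 days in).
Mar 20, 2011 is 163 days after the start; 163 ÷ 12 = 13 remainder 7. Last occurrence in the window: #14 on Mar 13, 2011.
Occurrences #6 through #14: 9 in total.

9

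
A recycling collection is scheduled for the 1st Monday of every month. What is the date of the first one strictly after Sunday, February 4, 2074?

February 5, 2074

February 2074 starts on a Thursday, so its 1st Monday is February 5, 2074 (4 days in).
February 5, 2074 is after February 4, 2074, so that is the next one.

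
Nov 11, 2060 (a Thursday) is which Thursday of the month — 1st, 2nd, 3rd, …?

Day 11 falls in week ⌈11/7⌉ of the month.
Days 1–7 hold the 1st Thursday, 8–14 the 2nd, 15–21 the 3rd, 22–28 the 4th, 29–31 the 5th.
11 is in the range for the 2nd.

2nd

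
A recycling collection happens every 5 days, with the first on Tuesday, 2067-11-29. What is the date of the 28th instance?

2068-04-12

The 28th occurrence is 27 intervals after the first: 27 × 5 = 135 days after 2067-11-29.
November has 30 days — 1 day to the end of November leaves 134.
December has 31 days (103 left).
January has 31 days (72 left).
February has 29 days (43 left).
March has 31 days (12 left).
12 days into April → 2068-04-12.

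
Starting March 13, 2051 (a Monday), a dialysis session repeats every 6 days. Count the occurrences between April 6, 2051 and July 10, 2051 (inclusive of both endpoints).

Occurrences land 6·i days after March 13, 2051 for i = 0, 1, 2, …
April 6, 2051 is 24 days after the start; 24 ÷ 6 = 4 remainder 0. First occurrence in the window: #5 on April 6, 2051 (4×6 = 24 days in).
July 10, 2051 is 119 days after the start; 119 ÷ 6 = 19 remainder 5. Last occurrence in the window: #20 on July 5, 2051.
Occurrences #5 through #20: 16 in total.

16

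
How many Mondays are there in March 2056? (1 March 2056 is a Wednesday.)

1 March 2056 is a Wednesday; the first Monday on or after it is 6 March 2056 (5 days later).
From 6 March 2056 to 31 March 2056 is 31 − 6 = 25 days.
25 ÷ 7 = 3 full weeks with remainder 4, so 3 more Mondays after the first → 4.

4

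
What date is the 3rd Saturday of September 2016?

The first Saturday of September 2016 is September 3.
The 3rd Saturday is 2 weeks later: 3 + 14 = 17.

17 September 2016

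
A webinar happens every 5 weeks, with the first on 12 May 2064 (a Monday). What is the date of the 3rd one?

The 3rd occurrence is 2 intervals after the first: 2 × 35 = 70 days after 12 May 2064.
May has 31 days — 19 days to the end of May leaves 51.
June has 30 days (21 left).
21 days into July → 21 July 2064.

21 July 2064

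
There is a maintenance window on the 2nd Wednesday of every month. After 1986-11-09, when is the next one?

1986-11-12

November 1986 starts on a Saturday; its first Wednesday is the 5th, so the 2nd Wednesday is the 12th — 1986-11-12.
1986-11-12 is after 1986-11-09, so that is the next one.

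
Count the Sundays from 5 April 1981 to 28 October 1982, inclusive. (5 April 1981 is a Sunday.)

82

5 April 1981 is a Sunday; the first Sunday on or after it is 5 April 1981.
From 5 April 1981 to 28 October 1982: 270 + 301 = 571 days (rest of 1981, to 28 October 1982 in 1982).
571 ÷ 7 = 81 full weeks with remainder 4, so 81 more Sundays after the first → 82.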